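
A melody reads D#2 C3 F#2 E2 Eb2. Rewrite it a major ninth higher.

E#3 D4 G#3 F#3 F3

A major ninth up from D#2 gives E#3.
C3: a ninth up reaches D, and 14 semitones makes it D4.
A major ninth up from F#2 gives G#3.
A major ninth up from E2 gives F#3.
A major ninth up from Eb2 gives F3.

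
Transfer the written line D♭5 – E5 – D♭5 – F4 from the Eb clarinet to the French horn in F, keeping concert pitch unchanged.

Cb6 D6 Cb6 Eb5

First find concert pitch: the Eb clarinet sounds a minor third above written, so D♭5 E5 D♭5 F4 sounds Fb5 G5 Fb5 Ab4.
Then write for French horn in F: it sounds a perfect fifth below written, so the part must be a perfect fifth above concert.
Fb5 → Cb6
G5 → D6
Fb5 → Cb6
Ab4 → Eb5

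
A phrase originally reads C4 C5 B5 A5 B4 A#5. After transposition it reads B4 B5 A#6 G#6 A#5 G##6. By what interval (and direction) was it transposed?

up a major seventh

From C4 to B4 is 7 letter names — a seventh of some quality.
C4 to B4 is 11 semitones, which makes it a major seventh; the second version is higher, so the direction is up.
Checking another pair — A#5 → G##6 — gives the same interval.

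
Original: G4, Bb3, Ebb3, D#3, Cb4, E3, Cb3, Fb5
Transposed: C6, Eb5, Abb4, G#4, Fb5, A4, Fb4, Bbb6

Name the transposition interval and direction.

From G4 to C6 is 11 letter names — an eleventh of some quality.
G4 to C6 is 17 semitones, which makes it a perfect eleventh; the second version is higher, so the direction is up.
Checking another pair — Fb5 → Bbb6 — gives the same interval.

up a perfect eleventh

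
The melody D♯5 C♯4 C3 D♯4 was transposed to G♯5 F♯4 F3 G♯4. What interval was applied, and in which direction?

up a perfect fourth

Take the first pair: D#5 → G#5. D to G spans 4 letter names, so the interval is some kind of fourth.
D#5 to G#5 is 5 semitones, which makes it a perfect fourth; the second version is higher, so the direction is up.
Checking another pair — D#4 → G#4 — gives the same interval.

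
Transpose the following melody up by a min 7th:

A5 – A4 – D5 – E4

G6 G5 C6 D5

A5: a seventh up reaches G, and 10 semitones makes it G6.
A4: a seventh up reaches G, and 10 semitones makes it G5.
D5: a seventh up reaches C, and 10 semitones makes it C6.
E4: a seventh up reaches D, and 10 semitones makes it D5.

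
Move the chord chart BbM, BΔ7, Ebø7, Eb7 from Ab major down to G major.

Ab major down to G major is a minor second; each chord root moves by that interval while the quality stays the same.
BbM: root Bb down a minor second → A, giving AM.
BΔ7: root B down a minor second → A#, giving A#Δ7.
Ebø7: root Eb down a minor second → D, giving Dø7.
Eb7: root Eb down a minor second → D, giving D7.

AM A#Δ7 Dø7 D7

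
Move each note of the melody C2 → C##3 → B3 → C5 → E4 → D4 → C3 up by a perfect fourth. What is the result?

C2 -> F2
C##3 -> F##3
B3 -> E4
C5 -> F5
E4 -> A4
D4 -> G4
C3 -> F3

F2 F##3 E4 F5 A4 G4 F3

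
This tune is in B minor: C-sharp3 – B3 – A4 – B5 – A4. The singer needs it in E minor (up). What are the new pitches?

F#3 E4 D5 E6 D5

B minor to E minor up is a perfect fourth, so every note moves up by that interval.
C#3 gives F#3
B3 gives E4
A4 gives D5
B5 gives E6
A4 gives D5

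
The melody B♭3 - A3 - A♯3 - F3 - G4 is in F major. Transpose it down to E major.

F major to E major down is a minor second, so every note moves down by that interval.
Bb3 gives A3
A3 gives G#3
A#3 gives G##3
F3 gives E3
G4 gives F#4

A3 G#3 G##3 E3 F#4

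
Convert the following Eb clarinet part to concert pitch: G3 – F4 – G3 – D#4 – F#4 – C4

Bb3 Ab4 Bb3 F#4 A4 Eb4

Written C4 on the Eb clarinet sounds as Eb4, a minor third higher; apply that shift to every note.
G3 → Bb3
F4 → Ab4
G3 → Bb3
D#4 → F#4
F#4 → A4
C4 → Eb4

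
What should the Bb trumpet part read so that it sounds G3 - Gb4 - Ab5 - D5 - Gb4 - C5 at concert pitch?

A3 Ab4 Bb5 E5 Ab4 D5

The Bb trumpet sounds a major second below written, so the written part must be a major second above concert — transpose each note up.
G3 → A3
Gb4 → Ab4
Ab5 → Bb5
D5 → E5
Gb4 → Ab4
C5 → D5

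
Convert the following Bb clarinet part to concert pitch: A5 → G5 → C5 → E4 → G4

Written C4 on the Bb clarinet sounds as Bb3, a major second lower; apply that shift to every note.
A5 gives G5
G5 gives F5
C5 gives Bb4
E4 gives D4
G4 gives F4

G5 F5 Bb4 D4 F4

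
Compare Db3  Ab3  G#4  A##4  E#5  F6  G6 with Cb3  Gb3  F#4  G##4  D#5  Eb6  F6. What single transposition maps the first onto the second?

down a major second

From Db3 to Cb3 is 2 letter names — a second of some quality.
Cb3 to Db3 is 2 semitones, which makes it a major second; the second version is lower, so the direction is down.
Checking another pair — G6 → F6 — gives the same interval.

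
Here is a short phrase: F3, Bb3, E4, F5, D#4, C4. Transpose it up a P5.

C4 F4 B4 C6 A#4 G4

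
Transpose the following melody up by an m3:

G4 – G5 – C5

Bb4 Bb5 Eb5

G4 to Bb4
G5 to Bb5
C5 to Eb5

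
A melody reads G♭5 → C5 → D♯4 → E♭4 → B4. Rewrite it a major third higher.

Bb5 E5 F##4 G4 D#5

Gb5 up a major third is Bb5.
A major third up from C5 gives E5.
A major third up from D#4 gives F##4.
A major third up from Eb4 gives G4.
B4: a third up reaches D, and 4 semitones makes it D#5.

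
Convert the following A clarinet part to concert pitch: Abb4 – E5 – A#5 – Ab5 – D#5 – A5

Fb4 C#5 F##5 F5 B#4 F#5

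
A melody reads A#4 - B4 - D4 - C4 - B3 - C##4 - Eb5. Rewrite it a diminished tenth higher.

C6 Db6 Fb5 Ebb5 Db5 E5 Gbb6

A#4: a tenth up reaches C, and 14 semitones makes it C6.
A diminished tenth up from B4 gives Db6.
D4: a tenth up reaches F, and 14 semitones makes it Fb5.
C4 up a diminished tenth is Ebb5.
A diminished tenth up from B3 gives Db5.
C##4: a tenth up reaches E, and 14 semitones makes it E5.
A diminished tenth up from Eb5 gives Gbb6.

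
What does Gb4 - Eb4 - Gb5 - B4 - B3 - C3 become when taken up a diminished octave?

Gbb5 Ebb5 Gbb6 Bb5 Bb4 Cb4

Gb4 up a diminished octave is Gbb5.
Eb4: an octave up reaches E, and 11 semitones makes it Ebb5.
Gb5: an octave up reaches G, and 11 semitones makes it Gbb6.
B4 up a diminished octave is Bb5.
B3 up a diminished octave is Bb4.
A diminished octave up from C3 gives Cb4.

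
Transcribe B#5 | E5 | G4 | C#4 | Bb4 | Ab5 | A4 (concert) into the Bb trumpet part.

C##6 F#5 A4 D#4 C5 Bb5 B4

Written C4 sounds as Bb3 on the Bb trumpet, so concert pitches are written a major second up.
B#5 to C##6
E5 to F#5
G4 to A4
C#4 to D#4
Bb4 to C5
Ab5 to Bb5
A4 to B4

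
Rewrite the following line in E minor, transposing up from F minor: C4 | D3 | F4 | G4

F minor to E minor up is a major seventh, so every note moves up by that interval.
C4 → B4
D3 → C#4
F4 → E5
G4 → F#5

B4 C#4 E5 F#5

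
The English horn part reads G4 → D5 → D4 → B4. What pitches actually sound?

The English horn sounds a perfect fifth below written, so transpose each written note down a perfect fifth.
G4 gives C4
D5 gives G4
D4 gives G3
B4 gives E4

C4 G4 G3 E4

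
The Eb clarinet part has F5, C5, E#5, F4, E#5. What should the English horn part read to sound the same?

Eb6 Bb5 D#6 Eb5 D#6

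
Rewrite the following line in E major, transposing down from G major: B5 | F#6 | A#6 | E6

G#5 D#6 F##6 C#6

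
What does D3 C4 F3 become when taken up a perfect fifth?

D3: a fifth up reaches A, and 7 semitones makes it A3.
C4: a fifth up reaches G, and 7 semitones makes it G4.
F3 up a perfect fifth is C4.

A3 G4 C4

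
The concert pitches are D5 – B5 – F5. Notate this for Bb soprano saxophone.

Written C4 sounds as Bb3 on the Bb soprano saxophone, so concert pitches are written a major second up.
D5 gives E5
B5 gives C#6
F5 gives G5

E5 C#6 G5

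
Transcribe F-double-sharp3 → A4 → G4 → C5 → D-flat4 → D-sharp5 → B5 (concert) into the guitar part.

F##4 A5 G5 C6 Db5 D#6 B6

The guitar sounds a perfect octave below written, so the written part must be a perfect octave above concert — transpose each note up.
F##3 gives F##4
A4 gives A5
G4 gives G5
C5 gives C6
Db4 gives Db5
D#5 gives D#6
B5 gives B6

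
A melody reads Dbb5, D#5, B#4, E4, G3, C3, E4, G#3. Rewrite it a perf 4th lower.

Abb4 A#4 F##4 B3 D3 G2 B3 D#3

Dbb5 down a perfect fourth is Abb4.
D#5 down a perfect fourth is A#4.
B#4: a fourth down reaches F, and 5 semitones makes it F##4.
E4: a fourth down reaches B, and 5 semitones makes it B3.
G3: a fourth down reaches D, and 5 semitones makes it D3.
A perfect fourth down from C3 gives G2.
E4: a fourth down reaches B, and 5 semitones makes it B3.
A perfect fourth down from G#3 gives D#3.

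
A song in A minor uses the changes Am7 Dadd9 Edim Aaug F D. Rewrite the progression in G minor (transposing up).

Gm7 Cadd9 Ddim Gaug Eb C

A minor up to G minor is a minor seventh; each chord root moves by that interval while the quality stays the same.
Am7: root A up a minor seventh → G, giving Gm7.
Dadd9: root D up a minor seventh → C, giving Cadd9.
Edim: root E up a minor seventh → D, giving Ddim.
Aaug: root A up a minor seventh → G, giving Gaug.
F: root F up a minor seventh → Eb, giving Eb.
D: root D up a minor seventh → C, giving C.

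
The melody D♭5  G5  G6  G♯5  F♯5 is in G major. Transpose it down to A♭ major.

Ebb4 Ab4 Ab5 A4 G4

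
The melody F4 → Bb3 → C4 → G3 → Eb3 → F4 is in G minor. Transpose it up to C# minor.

G minor to C# minor up is an augmented fourth, so every note moves up by that interval.
F4 -> B4
Bb3 -> E4
C4 -> F#4
G3 -> C#4
Eb3 -> A3
F4 -> B4

B4 E4 F#4 C#4 A3 B4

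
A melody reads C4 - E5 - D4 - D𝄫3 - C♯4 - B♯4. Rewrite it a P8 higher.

C4: an octave up reaches C, and 12 semitones makes it C5.
E5: an octave up reaches E, and 12 semitones makes it E6.
A perfect octave up from D4 gives D5.
Dbb3 up a perfect octave is Dbb4.
C#4 up a perfect octave is C#5.
A perfect octave up from B#4 gives B#5.

C5 E6 D5 Dbb4 C#5 B#5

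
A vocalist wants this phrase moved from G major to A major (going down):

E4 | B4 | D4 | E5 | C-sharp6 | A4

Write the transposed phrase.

F#3 C#4 E3 F#4 D#5 B3

G major to A major down is a minor seventh, so every note moves down by that interval.
E4 to F#3
B4 to C#4
D4 to E3
E5 to F#4
C#6 to D#5
A4 to B3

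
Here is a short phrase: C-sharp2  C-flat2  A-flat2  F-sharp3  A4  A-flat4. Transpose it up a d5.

C#2: a fifth up reaches G, and 6 semitones makes it G2.
Cb2 up a diminished fifth is Gbb2.
Ab2: a fifth up reaches E, and 6 semitones makes it Ebb3.
F#3: a fifth up reaches C, and 6 semitones makes it C4.
A4 up a diminished fifth is Eb5.
A diminished fifth up from Ab4 gives Ebb5.

G2 Gbb2 Ebb3 C4 Eb5 Ebb5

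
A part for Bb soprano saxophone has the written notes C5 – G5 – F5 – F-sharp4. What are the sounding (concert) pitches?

Written C4 on the Bb soprano saxophone sounds as Bb3, a major second lower; apply that shift to every note.
C5 → Bb4
G5 → F5
F5 → Eb5
F#4 → E4

Bb4 F5 Eb5 E4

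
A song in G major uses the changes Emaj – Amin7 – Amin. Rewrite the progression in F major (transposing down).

Dmaj Gmin7 Gmin

G major down to F major is a major second; each chord root moves by that interval while the quality stays the same.
Emaj: root E down a major second → D, giving Dmaj.
Amin7: root A down a major second → G, giving Gmin7.
Amin: root A down a major second → G, giving Gmin.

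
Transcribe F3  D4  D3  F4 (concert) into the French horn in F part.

Written C4 sounds as F3 on the French horn in F, so concert pitches are written a perfect fifth up.
F3 -> C4
D4 -> A4
D3 -> A3
F4 -> C5

C4 A4 A3 C5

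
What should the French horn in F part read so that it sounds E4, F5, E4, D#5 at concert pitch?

B4 C6 B4 A#5

The French horn in F sounds a perfect fifth below written, so the written part must be a perfect fifth above concert — transpose each note up.
E4 becomes B4
F5 becomes C6
E4 becomes B4
D#5 becomes A#5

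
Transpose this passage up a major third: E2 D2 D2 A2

G#2 F#2 F#2 C#3

E2 to G#2
D2 to F#2
D2 to F#2
A2 to C#3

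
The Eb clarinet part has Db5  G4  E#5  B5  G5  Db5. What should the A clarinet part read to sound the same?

Abb5 Db5 B5 F6 Db6 Abb5

First find concert pitch: the Eb clarinet sounds a minor third above written, so Db5 G4 E#5 B5 G5 Db5 sounds Fb5 Bb4 G#5 D6 Bb5 Fb5.
Then write for A clarinet: it sounds a minor third below written, so the part must be a minor third above concert.
Fb5 → Abb5
Bb4 → Db5
G#5 → B5
D6 → F6
Bb5 → Db6
Fb5 → Abb5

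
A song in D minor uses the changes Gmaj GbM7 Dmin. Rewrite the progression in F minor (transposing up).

D minor up to F minor is a minor third; each chord root moves by that interval while the quality stays the same.
Gmaj: root G up a minor third → Bb, giving Bbmaj.
GbM7: root Gb up a minor third → Bbb, giving BbbM7.
Dmin: root D up a minor third → F, giving Fmin.

Bbmaj BbbM7 Fmin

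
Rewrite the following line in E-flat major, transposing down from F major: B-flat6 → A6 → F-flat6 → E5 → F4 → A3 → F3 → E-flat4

Ab6 G6 Ebb6 D5 Eb4 G3 Eb3 Db4

From F down to E-flat is a major second; apply that to each pitch.
Bb6 becomes Ab6
A6 becomes G6
Fb6 becomes Ebb6
E5 becomes D5
F4 becomes Eb4
A3 becomes G3
F3 becomes Eb3
Eb4 becomes Db4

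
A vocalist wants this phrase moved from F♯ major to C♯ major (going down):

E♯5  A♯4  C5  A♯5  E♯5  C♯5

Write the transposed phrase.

B#4 E#4 G4 E#5 B#4 G#4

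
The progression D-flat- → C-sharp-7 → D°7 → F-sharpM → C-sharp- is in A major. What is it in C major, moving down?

A major down to C major is a major sixth; each chord root moves by that interval while the quality stays the same.
D-flat-: root D-flat down a major sixth → Fb, giving Fb-.
C-sharp-7: root C-sharp down a major sixth → E, giving E-7.
D°7: root D down a major sixth → F, giving F°7.
F-sharpM: root F-sharp down a major sixth → A, giving AM.
C-sharp-: root C-sharp down a major sixth → E, giving E-.

Fb- E-7 F°7 AM E-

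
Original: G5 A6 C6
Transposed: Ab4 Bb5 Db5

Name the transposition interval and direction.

Take the first pair: G5 → Ab4. G to A spans 7 letter names, so the interval is some kind of seventh.
Ab4 to G5 is 11 semitones, which makes it a major seventh; the second version is lower, so the direction is down.
Checking another pair — C6 → Db5 — gives the same interval.

down a major seventh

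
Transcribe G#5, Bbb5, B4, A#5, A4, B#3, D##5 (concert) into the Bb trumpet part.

Written C4 sounds as Bb3 on the Bb trumpet, so concert pitches are written a major second up.
G#5 → A#5
Bbb5 → Cb6
B4 → C#5
A#5 → B#5
A4 → B4
B#3 → C##4
D##5 → E##5

A#5 Cb6 C#5 B#5 B4 C##4 E##5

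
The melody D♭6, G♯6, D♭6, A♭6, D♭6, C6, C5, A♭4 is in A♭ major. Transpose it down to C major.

From A♭ down to C is a minor sixth; apply that to each pitch.
Db6 -> F5
G#6 -> B#5
Db6 -> F5
Ab6 -> C6
Db6 -> F5
C6 -> E5
C5 -> E4
Ab4 -> C4

F5 B#5 F5 C6 F5 E5 E4 C4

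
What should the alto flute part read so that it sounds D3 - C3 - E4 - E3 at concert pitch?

G3 F3 A4 A3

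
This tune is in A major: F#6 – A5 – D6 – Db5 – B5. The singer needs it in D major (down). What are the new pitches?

B5 D5 G5 Gb4 E5

A major to D major down is a perfect fifth, so every note moves down by that interval.
F#6 → B5
A5 → D5
D6 → G5
Db5 → Gb4
B5 → E5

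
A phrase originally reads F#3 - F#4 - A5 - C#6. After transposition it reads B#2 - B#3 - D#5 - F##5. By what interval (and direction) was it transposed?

down a diminished fifth

Take the first pair: F#3 → B#2. F to B spans 5 letter names, so the interval is some kind of fifth.
B#2 to F#3 is 6 semitones, which makes it a diminished fifth; the second version is lower, so the direction is down.
Checking another pair — C#6 → F##5 — gives the same interval.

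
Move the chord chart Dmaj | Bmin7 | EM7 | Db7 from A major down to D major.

A major down to D major is a perfect fifth; each chord root moves by that interval while the quality stays the same.
Dmaj: root D down a perfect fifth → G, giving Gmaj.
Bmin7: root B down a perfect fifth → E, giving Emin7.
EM7: root E down a perfect fifth → A, giving AM7.
Db7: root Db down a perfect fifth → Gb, giving Gb7.

Gmaj Emin7 AM7 Gb7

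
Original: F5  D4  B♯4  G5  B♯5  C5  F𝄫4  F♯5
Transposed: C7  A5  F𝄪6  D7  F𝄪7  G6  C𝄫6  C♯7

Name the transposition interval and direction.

From F5 to C7 is 12 letter names — a twelfth of some quality.
F5 to C7 is 19 semitones, which makes it a perfect twelfth; the second version is higher, so the direction is up.
Checking another pair — F#5 → C#7 — gives the same interval.

up a perfect twelfth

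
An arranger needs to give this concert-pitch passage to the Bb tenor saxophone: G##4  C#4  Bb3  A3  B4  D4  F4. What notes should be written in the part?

Written C4 sounds as Bb2 on the Bb tenor saxophone, so concert pitches are written a major ninth up.
G##4 to A##5
C#4 to D#5
Bb3 to C5
A3 to B4
B4 to C#6
D4 to E5
F4 to G5

A##5 D#5 C5 B4 C#6 E5 G5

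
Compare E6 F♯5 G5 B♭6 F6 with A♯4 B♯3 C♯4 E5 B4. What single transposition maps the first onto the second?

down a diminished twelfth

Take the first pair: E6 → A#4. E to A spans 12 letter names, so the interval is some kind of twelfth.
A#4 to E6 is 18 semitones, which makes it a diminished twelfth; the second version is lower, so the direction is down.
Checking another pair — F6 → B4 — gives the same interval.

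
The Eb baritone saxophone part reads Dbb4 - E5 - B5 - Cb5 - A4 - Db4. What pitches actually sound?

Fbb2 G3 D4 Ebb3 C3 Fb2

Written C4 on the Eb baritone saxophone sounds as Eb2, a major thirteenth lower; apply that shift to every note.
Dbb4 to Fbb2
E5 to G3
B5 to D4
Cb5 to Ebb3
A4 to C3
Db4 to Fb2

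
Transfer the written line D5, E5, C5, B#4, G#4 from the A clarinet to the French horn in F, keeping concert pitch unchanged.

F#5 G#5 E5 D##5 B#4

First find concert pitch: the A clarinet sounds a minor third below written, so D5 E5 C5 B#4 G#4 sounds B4 C#5 A4 G##4 E#4.
Then write for French horn in F: it sounds a perfect fifth below written, so the part must be a perfect fifth above concert.
B4 → F#5
C#5 → G#5
A4 → E5
G##4 → D##5
E#4 → B#4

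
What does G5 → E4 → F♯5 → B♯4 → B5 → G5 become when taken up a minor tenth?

Bb6 G5 A6 D#6 D7 Bb6

G5 up a minor tenth is Bb6.
E4 up a minor tenth is G5.
A minor tenth up from F#5 gives A6.
B#4: a tenth up reaches D, and 15 semitones makes it D#6.
A minor tenth up from B5 gives D7.
G5: a tenth up reaches B, and 15 semitones makes it Bb6.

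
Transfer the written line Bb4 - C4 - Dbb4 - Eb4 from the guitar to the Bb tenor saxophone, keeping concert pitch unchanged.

First find concert pitch: the guitar sounds a perfect octave below written, so Bb4 C4 Dbb4 Eb4 sounds Bb3 C3 Dbb3 Eb3.
Then write for Bb tenor saxophone: it sounds a major ninth below written, so the part must be a major ninth above concert.
Bb3 → C5
C3 → D4
Dbb3 → Ebb4
Eb3 → F4

C5 D4 Ebb4 F4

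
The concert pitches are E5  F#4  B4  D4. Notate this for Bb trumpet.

F#5 G#4 C#5 E4

The Bb trumpet sounds a major second below written, so the written part must be a major second above concert — transpose each note up.
E5 -> F#5
F#4 -> G#4
B4 -> C#5
D4 -> E4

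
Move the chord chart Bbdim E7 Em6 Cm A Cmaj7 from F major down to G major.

F major down to G major is a minor seventh; each chord root moves by that interval while the quality stays the same.
Bbdim: root Bb down a minor seventh → C, giving Cdim.
E7: root E down a minor seventh → F#, giving F#7.
Em6: root E down a minor seventh → F#, giving F#m6.
Cm: root C down a minor seventh → D, giving Dm.
A: root A down a minor seventh → B, giving B.
Cmaj7: root C down a minor seventh → D, giving Dmaj7.

Cdim F#7 F#m6 Dm B Dmaj7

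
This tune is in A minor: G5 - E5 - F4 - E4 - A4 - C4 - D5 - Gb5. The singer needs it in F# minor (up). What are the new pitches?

E6 C#6 D5 C#5 F#5 A4 B5 Eb6

From A up to F# is a major sixth; apply that to each pitch.
G5 to E6
E5 to C#6
F4 to D5
E4 to C#5
A4 to F#5
C4 to A4
D5 to B5
Gb5 to Eb6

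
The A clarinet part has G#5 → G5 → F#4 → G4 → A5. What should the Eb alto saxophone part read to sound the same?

C##6 C#6 B#4 C#5 D#6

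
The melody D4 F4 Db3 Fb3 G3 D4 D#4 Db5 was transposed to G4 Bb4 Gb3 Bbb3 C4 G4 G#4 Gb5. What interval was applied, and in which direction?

Take the first pair: D4 → G4. D to G spans 4 letter names, so the interval is some kind of fourth.
D4 to G4 is 5 semitones, which makes it a perfect fourth; the second version is higher, so the direction is up.
Checking another pair — Db5 → Gb5 — gives the same interval.

up a perfect fourth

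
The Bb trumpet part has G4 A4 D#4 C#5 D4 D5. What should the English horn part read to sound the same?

C5 D5 G#4 F#5 G4 G5

First find concert pitch: the Bb trumpet sounds a major second below written, so G4 A4 D#4 C#5 D4 D5 sounds F4 G4 C#4 B4 C4 C5.
Then write for English horn: it sounds a perfect fifth below written, so the part must be a perfect fifth above concert.
F4 → C5
G4 → D5
C#4 → G#4
B4 → F#5
C4 → G4
C5 → G5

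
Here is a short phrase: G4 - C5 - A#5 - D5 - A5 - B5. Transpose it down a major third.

Eb4 Ab4 F#5 Bb4 F5 G5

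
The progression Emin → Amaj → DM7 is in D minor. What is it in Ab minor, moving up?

D minor up to Ab minor is a diminished fifth; each chord root moves by that interval while the quality stays the same.
Emin: root E up a diminished fifth → Bb, giving Bbmin.
Amaj: root A up a diminished fifth → Eb, giving Ebmaj.
DM7: root D up a diminished fifth → Ab, giving AbM7.

Bbmin Ebmaj AbM7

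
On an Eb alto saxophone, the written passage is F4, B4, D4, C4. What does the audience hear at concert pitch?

Ab3 D4 F3 Eb3

The Eb alto saxophone sounds a major sixth below written, so transpose each written note down a major sixth.
F4 → Ab3
B4 → D4
D4 → F3
C4 → Eb3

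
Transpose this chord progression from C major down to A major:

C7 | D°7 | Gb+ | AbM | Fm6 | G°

A7 B°7 Eb+ FM Dm6 E°

C major down to A major is a minor third; each chord root moves by that interval while the quality stays the same.
C7: root C down a minor third → A, giving A7.
D°7: root D down a minor third → B, giving B°7.
Gb+: root Gb down a minor third → Eb, giving Eb+.
AbM: root Ab down a minor third → F, giving FM.
Fm6: root F down a minor third → D, giving Dm6.
G°: root G down a minor third → E, giving E°.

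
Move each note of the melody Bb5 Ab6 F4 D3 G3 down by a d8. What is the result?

Bb5 becomes B4
Ab6 becomes A5
F4 becomes F#3
D3 becomes D#2
G3 becomes G#2

B4 A5 F#3 D#2 G#2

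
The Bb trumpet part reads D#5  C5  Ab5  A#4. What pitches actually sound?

C#5 Bb4 Gb5 G#4

Written C4 on the Bb trumpet sounds as Bb3, a major second lower; apply that shift to every note.
D#5 -> C#5
C5 -> Bb4
Ab5 -> Gb5
A#4 -> G#4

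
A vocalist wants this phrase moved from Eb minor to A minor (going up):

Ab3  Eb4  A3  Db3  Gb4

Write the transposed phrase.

D4 A4 D#4 G3 C5

Eb minor to A minor up is an augmented fourth, so every note moves up by that interval.
Ab3 to D4
Eb4 to A4
A3 to D#4
Db3 to G3
Gb4 to C5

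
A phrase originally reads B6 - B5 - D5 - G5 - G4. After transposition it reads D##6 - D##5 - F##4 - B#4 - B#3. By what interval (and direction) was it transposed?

Take the first pair: B6 → D##6. B to D spans 6 letter names, so the interval is some kind of sixth.
D##6 to B6 is 7 semitones, which makes it a diminished sixth; the second version is lower, so the direction is down.
Checking another pair — G4 → B#3 — gives the same interval.

down a diminished sixth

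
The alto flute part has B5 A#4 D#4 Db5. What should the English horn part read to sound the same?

C#6 B#4 E#4 Eb5

First find concert pitch: the alto flute sounds a perfect fourth below written, so B5 A#4 D#4 Db5 sounds F#5 E#4 A#3 Ab4.
Then write for English horn: it sounds a perfect fifth below written, so the part must be a perfect fifth above concert.
F#5 → C#6
E#4 → B#4
A#3 → E#4
Ab4 → Eb5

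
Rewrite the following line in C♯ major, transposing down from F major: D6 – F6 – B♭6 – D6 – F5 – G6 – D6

A#5 C#6 F#6 A#5 C#5 D#6 A#5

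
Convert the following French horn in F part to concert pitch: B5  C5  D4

E5 F4 G3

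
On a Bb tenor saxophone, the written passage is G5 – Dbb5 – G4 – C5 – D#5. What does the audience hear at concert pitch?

F4 Cbb4 F3 Bb3 C#4

Written C4 on the Bb tenor saxophone sounds as Bb2, a major ninth lower; apply that shift to every note.
G5 becomes F4
Dbb5 becomes Cbb4
G4 becomes F3
C5 becomes Bb3
D#5 becomes C#4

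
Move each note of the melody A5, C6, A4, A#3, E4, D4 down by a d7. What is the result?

B#4 D#5 B#3 B##2 F##3 E#3

A5 becomes B#4
C6 becomes D#5
A4 becomes B#3
A#3 becomes B##2
E4 becomes F##3
D4 becomes E#3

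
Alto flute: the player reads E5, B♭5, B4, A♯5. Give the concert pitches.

B4 F5 F#4 E#5

Written C4 on the alto flute sounds as G3, a perfect fourth lower; apply that shift to every note.
E5 gives B4
Bb5 gives F5
B4 gives F#4
A#5 gives E#5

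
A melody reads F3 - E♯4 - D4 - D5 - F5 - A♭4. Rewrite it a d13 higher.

F3 -> Dbb5
E#4 -> C6
D4 -> Bbb5
D5 -> Bbb6
F5 -> Dbb7
Ab4 -> Fbb6

Dbb5 C6 Bbb5 Bbb6 Dbb7 Fbb6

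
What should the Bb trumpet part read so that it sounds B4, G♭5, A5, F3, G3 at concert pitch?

C#5 Ab5 B5 G3 A3

The Bb trumpet sounds a major second below written, so the written part must be a major second above concert — transpose each note up.
B4 → C#5
Gb5 → Ab5
A5 → B5
F3 → G3
G3 → A3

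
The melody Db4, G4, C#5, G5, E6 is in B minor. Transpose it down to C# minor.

Eb3 A3 D#4 A4 F#5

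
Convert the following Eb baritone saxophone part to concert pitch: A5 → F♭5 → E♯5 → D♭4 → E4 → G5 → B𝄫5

Written C4 on the Eb baritone saxophone sounds as Eb2, a major thirteenth lower; apply that shift to every note.
A5 gives C4
Fb5 gives Abb3
E#5 gives G#3
Db4 gives Fb2
E4 gives G2
G5 gives Bb3
Bbb5 gives Dbb4

C4 Abb3 G#3 Fb2 G2 Bb3 Dbb4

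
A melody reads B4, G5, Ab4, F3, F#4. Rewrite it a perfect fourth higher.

A perfect fourth up from B4 gives E5.
G5 up a perfect fourth is C6.
Ab4: a fourth up reaches D, and 5 semitones makes it Db5.
A perfect fourth up from F3 gives Bb3.
A perfect fourth up from F#4 gives B4.

E5 C6 Db5 Bb3 B4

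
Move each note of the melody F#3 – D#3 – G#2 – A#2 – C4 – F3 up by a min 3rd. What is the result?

A3 F#3 B2 C#3 Eb4 Ab3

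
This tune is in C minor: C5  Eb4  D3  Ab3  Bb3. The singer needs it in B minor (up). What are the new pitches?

C minor to B minor up is a major seventh, so every note moves up by that interval.
C5 to B5
Eb4 to D5
D3 to C#4
Ab3 to G4
Bb3 to A4

B5 D5 C#4 G4 A4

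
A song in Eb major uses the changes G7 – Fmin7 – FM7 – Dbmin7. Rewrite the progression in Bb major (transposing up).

D7 Cmin7 CM7 Abmin7

Eb major up to Bb major is a perfect fifth; each chord root moves by that interval while the quality stays the same.
G7: root G up a perfect fifth → D, giving D7.
Fmin7: root F up a perfect fifth → C, giving Cmin7.
FM7: root F up a perfect fifth → C, giving CM7.
Dbmin7: root Db up a perfect fifth → Ab, giving Abmin7.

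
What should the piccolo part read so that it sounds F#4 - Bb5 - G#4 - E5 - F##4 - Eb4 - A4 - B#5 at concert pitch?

F#3 Bb4 G#3 E4 F##3 Eb3 A3 B#4

Written C4 sounds as C5 on the piccolo, so concert pitches are written a perfect octave down.
F#4 becomes F#3
Bb5 becomes Bb4
G#4 becomes G#3
E5 becomes E4
F##4 becomes F##3
Eb4 becomes Eb3
A4 becomes A3
B#5 becomes B#4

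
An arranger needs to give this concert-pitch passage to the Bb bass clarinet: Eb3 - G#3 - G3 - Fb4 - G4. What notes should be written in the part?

The Bb bass clarinet sounds a major ninth below written, so the written part must be a major ninth above concert — transpose each note up.
Eb3 to F4
G#3 to A#4
G3 to A4
Fb4 to Gb5
G4 to A5

F4 A#4 A4 Gb5 A5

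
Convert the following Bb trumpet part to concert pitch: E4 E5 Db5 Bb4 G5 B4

The Bb trumpet sounds a major second below written, so transpose each written note down a major second.
E4 becomes D4
E5 becomes D5
Db5 becomes Cb5
Bb4 becomes Ab4
G5 becomes F5
B4 becomes A4

D4 D5 Cb5 Ab4 F5 A4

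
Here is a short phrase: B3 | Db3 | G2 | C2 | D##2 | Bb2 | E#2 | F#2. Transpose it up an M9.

C#5 Eb4 A3 D3 E##3 C4 F##3 G#3

B3 gives C#5
Db3 gives Eb4
G2 gives A3
C2 gives D3
D##2 gives E##3
Bb2 gives C4
E#2 gives F##3
F#2 gives G#3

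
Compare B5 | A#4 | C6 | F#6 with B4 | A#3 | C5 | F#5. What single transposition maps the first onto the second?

Take the first pair: B5 → B4. B to B spans 8 letter names, so the interval is some kind of octave.
B4 to B5 is 12 semitones, which makes it a perfect octave; the second version is lower, so the direction is down.
Checking another pair — F#6 → F#5 — gives the same interval.

down a perfect octave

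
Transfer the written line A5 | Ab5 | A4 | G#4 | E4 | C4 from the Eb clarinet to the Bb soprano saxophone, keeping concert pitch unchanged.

First find concert pitch: the Eb clarinet sounds a minor third above written, so A5 Ab5 A4 G#4 E4 C4 sounds C6 Cb6 C5 B4 G4 Eb4.
Then write for Bb soprano saxophone: it sounds a major second below written, so the part must be a major second above concert.
C6 → D6
Cb6 → Db6
C5 → D5
B4 → C#5
G4 → A4
Eb4 → F4

D6 Db6 D5 C#5 A4 F4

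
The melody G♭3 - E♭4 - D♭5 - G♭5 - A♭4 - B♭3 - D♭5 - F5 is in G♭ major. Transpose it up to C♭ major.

Cb4 Ab4 Gb5 Cb6 Db5 Eb4 Gb5 Bb5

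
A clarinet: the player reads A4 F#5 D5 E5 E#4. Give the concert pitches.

F#4 D#5 B4 C#5 C##4

The A clarinet sounds a minor third below written, so transpose each written note down a minor third.
A4 gives F#4
F#5 gives D#5
D5 gives B4
E5 gives C#5
E#4 gives C##4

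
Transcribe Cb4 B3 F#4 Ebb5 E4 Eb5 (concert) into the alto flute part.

The alto flute sounds a perfect fourth below written, so the written part must be a perfect fourth above concert — transpose each note up.
Cb4 -> Fb4
B3 -> E4
F#4 -> B4
Ebb5 -> Abb5
E4 -> A4
Eb5 -> Ab5

Fb4 E4 B4 Abb5 A4 Ab5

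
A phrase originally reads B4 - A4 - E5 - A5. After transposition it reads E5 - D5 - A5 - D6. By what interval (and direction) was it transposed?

From B4 to E5 is 4 letter names — a fourth of some quality.
B4 to E5 is 5 semitones, which makes it a perfect fourth; the second version is higher, so the direction is up.
Checking another pair — A5 → D6 — gives the same interval.

up a perfect fourth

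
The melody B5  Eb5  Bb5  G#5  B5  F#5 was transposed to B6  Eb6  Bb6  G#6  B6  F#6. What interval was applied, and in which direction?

up a perfect octave

Take the first pair: B5 → B6. B to B spans 8 letter names, so the interval is some kind of octave.
B5 to B6 is 12 semitones, which makes it a perfect octave; the second version is higher, so the direction is up.
Checking another pair — F#5 → F#6 — gives the same interval.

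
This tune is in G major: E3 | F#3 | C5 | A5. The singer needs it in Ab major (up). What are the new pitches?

From G up to Ab is a minor second; apply that to each pitch.
E3 → F3
F#3 → G3
C5 → Db5
A5 → Bb5

F3 G3 Db5 Bb5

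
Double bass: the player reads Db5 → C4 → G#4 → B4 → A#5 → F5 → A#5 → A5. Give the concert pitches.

Db4 C3 G#3 B3 A#4 F4 A#4 A4

Written C4 on the double bass sounds as C3, a perfect octave lower; apply that shift to every note.
Db5 to Db4
C4 to C3
G#4 to G#3
B4 to B3
A#5 to A#4
F5 to F4
A#5 to A#4
A5 to A4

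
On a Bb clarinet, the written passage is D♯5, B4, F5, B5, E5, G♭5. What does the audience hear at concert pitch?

C#5 A4 Eb5 A5 D5 Fb5

Written C4 on the Bb clarinet sounds as Bb3, a major second lower; apply that shift to every note.
D#5 to C#5
B4 to A4
F5 to Eb5
B5 to A5
E5 to D5
Gb5 to Fb5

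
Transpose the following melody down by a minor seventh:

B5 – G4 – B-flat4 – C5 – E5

B5 becomes C#5
G4 becomes A3
Bb4 becomes C4
C5 becomes D4
E5 becomes F#4

C#5 A3 C4 D4 F#4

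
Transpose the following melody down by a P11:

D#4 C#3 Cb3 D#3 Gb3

A#2 G#1 Gb1 A#1 Db2

D#4 gives A#2
C#3 gives G#1
Cb3 gives Gb1
D#3 gives A#1
Gb3 gives Db2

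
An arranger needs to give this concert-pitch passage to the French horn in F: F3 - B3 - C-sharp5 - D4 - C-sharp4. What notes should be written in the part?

C4 F#4 G#5 A4 G#4

Written C4 sounds as F3 on the French horn in F, so concert pitches are written a perfect fifth up.
F3 → C4
B3 → F#4
C#5 → G#5
D4 → A4
C#4 → G#4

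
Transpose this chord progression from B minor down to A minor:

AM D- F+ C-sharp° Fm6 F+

GM C- Eb+ B° Ebm6 Eb+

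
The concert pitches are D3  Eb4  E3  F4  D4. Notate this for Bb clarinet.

The Bb clarinet sounds a major second below written, so the written part must be a major second above concert — transpose each note up.
D3 -> E3
Eb4 -> F4
E3 -> F#3
F4 -> G4
D4 -> E4

E3 F4 F#3 G4 E4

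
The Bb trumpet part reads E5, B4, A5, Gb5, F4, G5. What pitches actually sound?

D5 A4 G5 Fb5 Eb4 F5

The Bb trumpet sounds a major second below written, so transpose each written note down a major second.
E5 to D5
B4 to A4
A5 to G5
Gb5 to Fb5
F4 to Eb4
G5 to F5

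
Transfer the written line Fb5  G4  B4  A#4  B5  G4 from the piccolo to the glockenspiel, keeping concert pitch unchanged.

Fb4 G3 B3 A#3 B4 G3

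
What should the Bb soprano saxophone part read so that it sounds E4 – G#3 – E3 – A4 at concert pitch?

Written C4 sounds as Bb3 on the Bb soprano saxophone, so concert pitches are written a major second up.
E4 -> F#4
G#3 -> A#3
E3 -> F#3
A4 -> B4

F#4 A#3 F#3 B4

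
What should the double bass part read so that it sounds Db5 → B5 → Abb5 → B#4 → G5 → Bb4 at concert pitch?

Written C4 sounds as C3 on the double bass, so concert pitches are written a perfect octave up.
Db5 to Db6
B5 to B6
Abb5 to Abb6
B#4 to B#5
G5 to G6
Bb4 to Bb5

Db6 B6 Abb6 B#5 G6 Bb5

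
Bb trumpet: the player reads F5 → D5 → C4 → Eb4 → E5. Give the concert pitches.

Written C4 on the Bb trumpet sounds as Bb3, a major second lower; apply that shift to every note.
F5 to Eb5
D5 to C5
C4 to Bb3
Eb4 to Db4
E5 to D5

Eb5 C5 Bb3 Db4 D5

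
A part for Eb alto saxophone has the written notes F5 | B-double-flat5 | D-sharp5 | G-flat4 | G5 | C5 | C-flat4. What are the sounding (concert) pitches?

Ab4 Dbb5 F#4 Bbb3 Bb4 Eb4 Ebb3

Written C4 on the Eb alto saxophone sounds as Eb3, a major sixth lower; apply that shift to every note.
F5 → Ab4
Bbb5 → Dbb5
D#5 → F#4
Gb4 → Bbb3
G5 → Bb4
C5 → Eb4
Cb4 → Ebb3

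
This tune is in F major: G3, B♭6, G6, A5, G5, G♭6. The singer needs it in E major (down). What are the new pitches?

F#3 A6 F#6 G#5 F#5 F6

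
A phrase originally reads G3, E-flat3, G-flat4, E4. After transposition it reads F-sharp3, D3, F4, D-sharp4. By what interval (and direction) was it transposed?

down a minor second

Take the first pair: G3 → F#3. G to F spans 2 letter names, so the interval is some kind of second.
F#3 to G3 is 1 semitone, which makes it a minor second; the second version is lower, so the direction is down.
Checking another pair — E4 → D#4 — gives the same interval.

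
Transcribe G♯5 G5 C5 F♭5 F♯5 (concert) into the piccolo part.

G#4 G4 C4 Fb4 F#4

Written C4 sounds as C5 on the piccolo, so concert pitches are written a perfect octave down.
G#5 -> G#4
G5 -> G4
C5 -> C4
Fb5 -> Fb4
F#5 -> F#4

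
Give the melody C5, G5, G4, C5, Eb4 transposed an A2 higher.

D#5 A#5 A#4 D#5 F#4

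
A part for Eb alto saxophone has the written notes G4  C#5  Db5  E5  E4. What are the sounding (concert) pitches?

The Eb alto saxophone sounds a major sixth below written, so transpose each written note down a major sixth.
G4 to Bb3
C#5 to E4
Db5 to Fb4
E5 to G4
E4 to G3

Bb3 E4 Fb4 G4 G3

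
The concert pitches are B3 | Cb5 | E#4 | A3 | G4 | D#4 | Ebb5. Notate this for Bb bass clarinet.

Written C4 sounds as Bb2 on the Bb bass clarinet, so concert pitches are written a major ninth up.
B3 to C#5
Cb5 to Db6
E#4 to F##5
A3 to B4
G4 to A5
D#4 to E#5
Ebb5 to Fb6

C#5 Db6 F##5 B4 A5 E#5 Fb6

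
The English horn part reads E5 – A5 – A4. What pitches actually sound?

A4 D5 D4

The English horn sounds a perfect fifth below written, so transpose each written note down a perfect fifth.
E5 gives A4
A5 gives D5
A4 gives D4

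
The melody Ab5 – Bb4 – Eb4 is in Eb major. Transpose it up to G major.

C6 D5 G4

From Eb up to G is a major third; apply that to each pitch.
Ab5 to C6
Bb4 to D5
Eb4 to G4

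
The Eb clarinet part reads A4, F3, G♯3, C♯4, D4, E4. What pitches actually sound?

Written C4 on the Eb clarinet sounds as Eb4, a minor third higher; apply that shift to every note.
A4 becomes C5
F3 becomes Ab3
G#3 becomes B3
C#4 becomes E4
D4 becomes F4
E4 becomes G4

C5 Ab3 B3 E4 F4 G4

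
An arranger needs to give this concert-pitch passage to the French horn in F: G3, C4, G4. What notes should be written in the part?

D4 G4 D5

The French horn in F sounds a perfect fifth below written, so the written part must be a perfect fifth above concert — transpose each note up.
G3 to D4
C4 to G4
G4 to D5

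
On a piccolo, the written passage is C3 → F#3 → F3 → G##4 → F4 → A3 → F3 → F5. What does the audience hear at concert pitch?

The piccolo sounds a perfect octave above written, so transpose each written note up a perfect octave.
C3 gives C4
F#3 gives F#4
F3 gives F4
G##4 gives G##5
F4 gives F5
A3 gives A4
F3 gives F4
F5 gives F6

C4 F#4 F4 G##5 F5 A4 F4 F6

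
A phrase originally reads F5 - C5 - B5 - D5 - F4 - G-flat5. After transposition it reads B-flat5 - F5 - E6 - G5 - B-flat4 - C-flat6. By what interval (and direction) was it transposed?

up a perfect fourth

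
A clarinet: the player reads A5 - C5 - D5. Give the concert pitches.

F#5 A4 B4

The A clarinet sounds a minor third below written, so transpose each written note down a minor third.
A5 → F#5
C5 → A4
D5 → B4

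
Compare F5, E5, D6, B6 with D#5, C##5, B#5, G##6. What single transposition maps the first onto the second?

down a diminished third

From F5 to D#5 is 3 letter names — a third of some quality.
D#5 to F5 is 2 semitones, which makes it a diminished third; the second version is lower, so the direction is down.
Checking another pair — B6 → G##6 — gives the same interval.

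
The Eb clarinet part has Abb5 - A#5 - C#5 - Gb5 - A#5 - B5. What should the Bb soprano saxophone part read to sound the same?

First find concert pitch: the Eb clarinet sounds a minor third above written, so Abb5 A#5 C#5 Gb5 A#5 B5 sounds Cbb6 C#6 E5 Bbb5 C#6 D6.
Then write for Bb soprano saxophone: it sounds a major second below written, so the part must be a major second above concert.
Cbb6 → Dbb6
C#6 → D#6
E5 → F#5
Bbb5 → Cb6
C#6 → D#6
D6 → E6

Dbb6 D#6 F#5 Cb6 D#6 E6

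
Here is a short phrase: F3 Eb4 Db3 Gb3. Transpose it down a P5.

F3: a fifth down reaches B, and 7 semitones makes it Bb2.
Eb4 down a perfect fifth is Ab3.
A perfect fifth down from Db3 gives Gb2.
Gb3 down a perfect fifth is Cb3.

Bb2 Ab3 Gb2 Cb3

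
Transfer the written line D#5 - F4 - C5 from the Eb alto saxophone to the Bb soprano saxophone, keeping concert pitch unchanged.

First find concert pitch: the Eb alto saxophone sounds a major sixth below written, so D#5 F4 C5 sounds F#4 Ab3 Eb4.
Then write for Bb soprano saxophone: it sounds a major second below written, so the part must be a major second above concert.
F#4 → G#4
Ab3 → Bb3
Eb4 → F4

G#4 Bb3 F4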